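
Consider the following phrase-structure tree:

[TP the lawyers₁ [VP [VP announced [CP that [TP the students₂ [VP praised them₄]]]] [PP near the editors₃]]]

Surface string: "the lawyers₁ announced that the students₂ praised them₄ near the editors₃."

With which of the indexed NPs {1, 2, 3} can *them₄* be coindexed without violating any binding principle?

{1, 3}

*them* is a pronoun, so Principle B applies: it must be free in its binding domain.
Binding domain of *them₄*: the embedded TP, whose subject is the students₂.
*the lawyers₁* c-commands the pronoun but from outside its binding domain, and is not c-commanded by it → coindexation permitted.
*the students₂* c-commands the pronoun within its binding domain → coindexation would violate Principle B.
*the editors₃* and the pronoun do not c-command one another → neither Principle B nor Principle C is at stake; coindexation permitted.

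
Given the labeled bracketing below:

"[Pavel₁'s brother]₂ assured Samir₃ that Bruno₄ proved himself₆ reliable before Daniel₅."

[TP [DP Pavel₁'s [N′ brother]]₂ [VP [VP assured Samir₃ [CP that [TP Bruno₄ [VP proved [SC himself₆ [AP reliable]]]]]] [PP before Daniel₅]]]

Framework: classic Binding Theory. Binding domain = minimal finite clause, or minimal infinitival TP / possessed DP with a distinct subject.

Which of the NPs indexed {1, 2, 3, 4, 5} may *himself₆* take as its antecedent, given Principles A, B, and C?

*himself* is an anaphor, so Principle A applies: it must be bound in its binding domain.
Binding domain of *himself₆*: the embedded TP, whose subject is Bruno₄.
*Pavel₁* does not c-command the anaphor → cannot bind it.
*[Pavel₁'s brother]₂* c-commands the anaphor but is outside its binding domain → cannot satisfy Principle A.
*Samir₃* c-commands the anaphor but is outside its binding domain → cannot satisfy Principle A.
*Bruno₄* c-commands the anaphor within its binding domain → licit binder.
*Daniel₅* does not c-command the anaphor → cannot bind it.

{4}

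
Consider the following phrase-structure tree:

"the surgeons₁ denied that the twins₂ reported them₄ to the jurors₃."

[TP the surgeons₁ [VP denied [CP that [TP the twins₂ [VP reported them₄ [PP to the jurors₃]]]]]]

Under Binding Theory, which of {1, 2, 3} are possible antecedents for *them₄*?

*them* is a pronoun, so Principle B applies: it must be free in its binding domain.
Binding domain of *them₄*: the embedded TP, whose subject is the twins₂.
*the surgeons₁* c-commands the pronoun but from outside its binding domain, and is not c-commanded by it → coindexation permitted.
*the twins₂* c-commands the pronoun within its binding domain → coindexation would violate Principle B.
*the jurors₃*: the pronoun c-commands this R-expression → coindexation would violate Principle C on *the jurors₃*.

{1}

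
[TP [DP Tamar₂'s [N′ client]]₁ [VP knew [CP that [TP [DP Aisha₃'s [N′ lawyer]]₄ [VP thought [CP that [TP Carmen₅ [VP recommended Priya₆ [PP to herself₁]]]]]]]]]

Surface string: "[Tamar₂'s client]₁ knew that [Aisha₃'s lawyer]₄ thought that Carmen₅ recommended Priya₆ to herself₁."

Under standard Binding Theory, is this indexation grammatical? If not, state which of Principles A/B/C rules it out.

Principle A

The two coindexed NPs are *[Tamar₂'s client]₁* and *herself₁*.
*herself₁* is an anaphor. Principle A requires it to be bound within its binding domain — the embedded TP, whose subject is Carmen₅.
Within that domain it is c-commanded by *Carmen₅*, *Priya₆*, none of which share its index.
*[Tamar₂'s client]₁* does c-command the anaphor, but from outside its binding domain.
The anaphor is unbound in its domain → Principle A violation.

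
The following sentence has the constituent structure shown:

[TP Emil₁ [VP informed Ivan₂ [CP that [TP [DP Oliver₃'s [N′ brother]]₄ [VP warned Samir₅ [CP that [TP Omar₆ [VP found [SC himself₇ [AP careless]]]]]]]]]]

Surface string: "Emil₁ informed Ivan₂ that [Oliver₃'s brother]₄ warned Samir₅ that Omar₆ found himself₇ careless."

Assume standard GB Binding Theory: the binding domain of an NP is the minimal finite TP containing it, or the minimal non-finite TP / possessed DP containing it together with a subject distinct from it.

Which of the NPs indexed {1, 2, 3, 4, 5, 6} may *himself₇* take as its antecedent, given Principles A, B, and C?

{6}

*himself* is an anaphor, so Principle A applies: it must be bound in its binding domain.
Binding domain of *himself₇*: the embedded TP, whose subject is Omar₆.
*Emil₁* c-commands the anaphor but is outside its binding domain → cannot satisfy Principle A.
*Ivan₂* c-commands the anaphor but is outside its binding domain → cannot satisfy Principle A.
*Oliver₃* does not c-command the anaphor → cannot bind it.
*[Oliver₃'s brother]₄* c-commands the anaphor but is outside its binding domain → cannot satisfy Principle A.
*Samir₅* c-commands the anaphor but is outside its binding domain → cannot satisfy Principle A.
*Omar₆* c-commands the anaphor within its binding domain → licit binder.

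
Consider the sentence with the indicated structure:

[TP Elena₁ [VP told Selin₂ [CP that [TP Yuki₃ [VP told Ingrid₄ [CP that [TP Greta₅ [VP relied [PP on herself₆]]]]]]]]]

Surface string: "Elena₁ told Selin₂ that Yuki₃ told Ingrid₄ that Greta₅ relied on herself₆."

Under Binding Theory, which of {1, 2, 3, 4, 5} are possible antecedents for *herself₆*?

*herself* is an anaphor, so Principle A applies: it must be bound in its binding domain.
Binding domain of *herself₆*: the embedded TP, whose subject is Greta₅.
*Elena₁* c-commands the anaphor but is outside its binding domain → cannot satisfy Principle A.
*Selin₂* c-commands the anaphor but is outside its binding domain → cannot satisfy Principle A.
*Yuki₃* c-commands the anaphor but is outside its binding domain → cannot satisfy Principle A.
*Ingrid₄* c-commands the anaphor but is outside its binding domain → cannot satisfy Principle A.
*Greta₅* c-commands the anaphor within its binding domain → licit binder.

{5}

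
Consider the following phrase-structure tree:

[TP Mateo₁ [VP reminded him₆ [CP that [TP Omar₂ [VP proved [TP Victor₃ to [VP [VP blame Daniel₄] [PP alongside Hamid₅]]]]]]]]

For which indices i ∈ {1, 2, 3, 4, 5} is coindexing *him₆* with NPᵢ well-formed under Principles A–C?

*him* is a pronoun, so Principle B applies: it must be free in its binding domain.
Binding domain of *him₆*: the matrix TP, whose subject is Mateo₁.
*Mateo₁* c-commands the pronoun within its binding domain → coindexation would violate Principle B.
*Omar₂*: the pronoun c-commands this R-expression → coindexation would violate Principle C on *Omar₂*.
*Victor₃*: the pronoun c-commands this R-expression → coindexation would violate Principle C on *Victor₃*.
*Daniel₄*: the pronoun c-commands this R-expression → coindexation would violate Principle C on *Daniel₄*.
*Hamid₅*: the pronoun c-commands this R-expression → coindexation would violate Principle C on *Hamid₅*.

none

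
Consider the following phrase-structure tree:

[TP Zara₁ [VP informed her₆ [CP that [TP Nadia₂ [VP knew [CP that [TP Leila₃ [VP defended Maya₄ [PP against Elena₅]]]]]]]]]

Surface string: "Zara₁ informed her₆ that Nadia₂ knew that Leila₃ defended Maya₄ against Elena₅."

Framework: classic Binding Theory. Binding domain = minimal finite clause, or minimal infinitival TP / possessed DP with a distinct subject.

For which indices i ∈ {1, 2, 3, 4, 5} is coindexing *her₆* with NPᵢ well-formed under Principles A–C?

*her* is a pronoun, so Principle B applies: it must be free in its binding domain.
Binding domain of *her₆*: the matrix TP, whose subject is Zara₁.
*Zara₁* c-commands the pronoun within its binding domain → coindexation would violate Principle B.
*Nadia₂*: the pronoun c-commands this R-expression → coindexation would violate Principle C on *Nadia₂*.
*Leila₃*: the pronoun c-commands this R-expression → coindexation would violate Principle C on *Leila₃*.
*Maya₄*: the pronoun c-commands this R-expression → coindexation would violate Principle C on *Maya₄*.
*Elena₅*: the pronoun c-commands this R-expression → coindexation would violate Principle C on *Elena₅*.

none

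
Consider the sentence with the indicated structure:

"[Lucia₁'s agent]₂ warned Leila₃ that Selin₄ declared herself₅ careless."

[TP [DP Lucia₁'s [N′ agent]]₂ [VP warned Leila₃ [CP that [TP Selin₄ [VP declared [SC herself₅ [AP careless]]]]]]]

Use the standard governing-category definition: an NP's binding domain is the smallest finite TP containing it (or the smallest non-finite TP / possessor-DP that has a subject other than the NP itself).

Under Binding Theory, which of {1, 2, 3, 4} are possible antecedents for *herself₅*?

{4}

*herself* is an anaphor, so Principle A applies: it must be bound in its binding domain.
Binding domain of *herself₅*: the embedded TP, whose subject is Selin₄.
*Lucia₁* does not c-command the anaphor → cannot bind it.
*[Lucia₁'s agent]₂* c-commands the anaphor but is outside its binding domain → cannot satisfy Principle A.
*Leila₃* c-commands the anaphor but is outside its binding domain → cannot satisfy Principle A.
*Selin₄* c-commands the anaphor within its binding domain → licit binder.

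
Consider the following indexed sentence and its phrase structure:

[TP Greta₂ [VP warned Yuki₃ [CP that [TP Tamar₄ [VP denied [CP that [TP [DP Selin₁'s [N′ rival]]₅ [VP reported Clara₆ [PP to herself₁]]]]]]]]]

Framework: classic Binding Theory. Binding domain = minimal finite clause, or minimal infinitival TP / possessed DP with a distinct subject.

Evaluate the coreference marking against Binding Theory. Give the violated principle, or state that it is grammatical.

Principle A

The two coindexed NPs are *Selin₁* and *herself₁*.
*herself₁* is an anaphor. Principle A requires it to be bound within its binding domain — the embedded TP, whose subject is [Selin₁'s rival]₅.
Within that domain it is c-commanded by *[Selin₁'s rival]₅*, *Clara₆*, none of which share its index.
*Selin₁* does not c-command the anaphor at all.
The anaphor is unbound in its domain → Principle A violation.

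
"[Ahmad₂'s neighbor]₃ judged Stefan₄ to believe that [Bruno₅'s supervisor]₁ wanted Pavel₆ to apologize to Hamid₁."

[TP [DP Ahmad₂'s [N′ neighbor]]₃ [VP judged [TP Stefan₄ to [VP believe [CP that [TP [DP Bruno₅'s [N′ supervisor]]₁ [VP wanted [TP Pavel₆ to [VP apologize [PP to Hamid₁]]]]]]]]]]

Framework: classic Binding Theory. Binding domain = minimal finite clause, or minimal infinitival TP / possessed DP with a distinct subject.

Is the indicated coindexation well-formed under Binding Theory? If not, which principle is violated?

The two coindexed NPs are *[Bruno₅'s supervisor]₁* and *Hamid₁*.
*Hamid₁* is an R-expression. Principle C requires it to be free everywhere.
*[Bruno₅'s supervisor]₁* c-commands it and carries the same index.
The R-expression is bound → Principle C violation.

Principle C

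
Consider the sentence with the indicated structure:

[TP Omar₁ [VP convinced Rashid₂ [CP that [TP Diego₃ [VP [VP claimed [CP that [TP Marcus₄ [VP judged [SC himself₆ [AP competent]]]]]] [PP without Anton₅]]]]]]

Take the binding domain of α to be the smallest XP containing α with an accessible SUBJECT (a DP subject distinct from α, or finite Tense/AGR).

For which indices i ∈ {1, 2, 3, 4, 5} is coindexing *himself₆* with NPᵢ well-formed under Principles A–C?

*himself* is an anaphor, so Principle A applies: it must be bound in its binding domain.
Binding domain of *himself₆*: the embedded TP, whose subject is Marcus₄.
*Omar₁* c-commands the anaphor but is outside its binding domain → cannot satisfy Principle A.
*Rashid₂* c-commands the anaphor but is outside its binding domain → cannot satisfy Principle A.
*Diego₃* c-commands the anaphor but is outside its binding domain → cannot satisfy Principle A.
*Marcus₄* c-commands the anaphor within its binding domain → licit binder.
*Anton₅* does not c-command the anaphor → cannot bind it.

{4}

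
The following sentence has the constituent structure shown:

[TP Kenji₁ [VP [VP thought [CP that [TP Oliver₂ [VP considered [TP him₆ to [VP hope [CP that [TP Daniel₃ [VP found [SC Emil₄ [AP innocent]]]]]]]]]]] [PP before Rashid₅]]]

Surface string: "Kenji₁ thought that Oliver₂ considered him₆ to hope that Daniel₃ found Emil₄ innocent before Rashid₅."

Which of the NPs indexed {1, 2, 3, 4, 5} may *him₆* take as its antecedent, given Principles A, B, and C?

*him* is a pronoun, so Principle B applies: it must be free in its binding domain.
Binding domain of *him₆*: the embedded TP, whose subject is Oliver₂.
*Kenji₁* c-commands the pronoun but from outside its binding domain, and is not c-commanded by it → coindexation permitted.
*Oliver₂* c-commands the pronoun within its binding domain → coindexation would violate Principle B.
*Daniel₃*: the pronoun c-commands this R-expression → coindexation would violate Principle C on *Daniel₃*.
*Emil₄*: the pronoun c-commands this R-expression → coindexation would violate Principle C on *Emil₄*.
*Rashid₅* and the pronoun do not c-command one another → neither Principle B nor Principle C is at stake; coindexation permitted.

{1, 5}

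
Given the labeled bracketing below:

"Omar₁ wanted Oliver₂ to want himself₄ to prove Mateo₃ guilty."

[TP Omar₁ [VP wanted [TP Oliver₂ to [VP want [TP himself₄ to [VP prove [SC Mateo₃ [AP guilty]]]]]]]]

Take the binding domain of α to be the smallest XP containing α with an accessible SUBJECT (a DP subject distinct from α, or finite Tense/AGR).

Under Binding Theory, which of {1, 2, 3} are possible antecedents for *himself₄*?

*himself* is an anaphor, so Principle A applies: it must be bound in its binding domain.
Binding domain of *himself₄*: the embedded TP, whose subject is Oliver₂.
*Omar₁* c-commands the anaphor but is outside its binding domain → cannot satisfy Principle A.
*Oliver₂* c-commands the anaphor within its binding domain → licit binder.
*Mateo₃* does not c-command the anaphor → cannot bind it.

{2}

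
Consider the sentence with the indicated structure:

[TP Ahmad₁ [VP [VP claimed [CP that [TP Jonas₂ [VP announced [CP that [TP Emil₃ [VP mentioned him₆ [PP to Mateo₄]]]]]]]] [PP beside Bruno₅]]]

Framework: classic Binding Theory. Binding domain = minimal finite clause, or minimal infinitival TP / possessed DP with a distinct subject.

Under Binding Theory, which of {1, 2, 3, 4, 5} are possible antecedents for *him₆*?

*him* is a pronoun, so Principle B applies: it must be free in its binding domain.
Binding domain of *him₆*: the embedded TP, whose subject is Emil₃.
*Ahmad₁* c-commands the pronoun but from outside its binding domain, and is not c-commanded by it → coindexation permitted.
*Jonas₂* c-commands the pronoun but from outside its binding domain, and is not c-commanded by it → coindexation permitted.
*Emil₃* c-commands the pronoun within its binding domain → coindexation would violate Principle B.
*Mateo₄*: the pronoun c-commands this R-expression → coindexation would violate Principle C on *Mateo₄*.
*Bruno₅* and the pronoun do not c-command one another → neither Principle B nor Principle C is at stake; coindexation permitted.

{1, 2, 5}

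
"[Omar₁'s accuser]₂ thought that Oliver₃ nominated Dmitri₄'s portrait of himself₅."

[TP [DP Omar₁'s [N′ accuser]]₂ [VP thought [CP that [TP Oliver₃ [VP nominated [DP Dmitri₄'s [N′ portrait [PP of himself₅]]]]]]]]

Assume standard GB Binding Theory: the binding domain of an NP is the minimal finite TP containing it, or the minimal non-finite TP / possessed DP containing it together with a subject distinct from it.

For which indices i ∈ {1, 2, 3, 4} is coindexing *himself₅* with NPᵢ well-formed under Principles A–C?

*himself* is an anaphor, so Principle A applies: it must be bound in its binding domain.
Binding domain of *himself₅*: the possessed DP, whose subject is Dmitri₄.
*Omar₁* does not c-command the anaphor → cannot bind it.
*[Omar₁'s accuser]₂* c-commands the anaphor but is outside its binding domain → cannot satisfy Principle A.
*Oliver₃* c-commands the anaphor but is outside its binding domain → cannot satisfy Principle A.
*Dmitri₄* c-commands the anaphor within its binding domain → licit binder.

{4}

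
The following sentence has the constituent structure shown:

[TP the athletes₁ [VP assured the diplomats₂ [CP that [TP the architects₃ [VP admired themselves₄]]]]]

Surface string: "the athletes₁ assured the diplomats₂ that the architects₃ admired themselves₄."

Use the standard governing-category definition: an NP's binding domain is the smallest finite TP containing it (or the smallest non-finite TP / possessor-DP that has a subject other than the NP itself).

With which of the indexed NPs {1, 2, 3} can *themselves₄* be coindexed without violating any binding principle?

*themselves* is an anaphor, so Principle A applies: it must be bound in its binding domain.
Binding domain of *themselves₄*: the embedded TP, whose subject is the architects₃.
*the athletes₁* c-commands the anaphor but is outside its binding domain → cannot satisfy Principle A.
*the diplomats₂* c-commands the anaphor but is outside its binding domain → cannot satisfy Principle A.
*the architects₃* c-commands the anaphor within its binding domain → licit binder.

{3}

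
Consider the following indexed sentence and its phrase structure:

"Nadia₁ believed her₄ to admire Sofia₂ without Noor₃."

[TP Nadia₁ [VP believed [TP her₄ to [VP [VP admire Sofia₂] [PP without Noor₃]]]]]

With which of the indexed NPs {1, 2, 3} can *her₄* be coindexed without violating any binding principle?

none

*her* is a pronoun, so Principle B applies: it must be free in its binding domain.
Binding domain of *her₄*: the matrix TP, whose subject is Nadia₁.
*Nadia₁* c-commands the pronoun within its binding domain → coindexation would violate Principle B.
*Sofia₂*: the pronoun c-commands this R-expression → coindexation would violate Principle C on *Sofia₂*.
*Noor₃*: the pronoun c-commands this R-expression → coindexation would violate Principle C on *Noor₃*.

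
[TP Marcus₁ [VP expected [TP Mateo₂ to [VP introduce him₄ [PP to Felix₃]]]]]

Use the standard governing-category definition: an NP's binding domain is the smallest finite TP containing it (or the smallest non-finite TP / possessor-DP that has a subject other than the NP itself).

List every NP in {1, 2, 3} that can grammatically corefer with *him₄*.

*him* is a pronoun, so Principle B applies: it must be free in its binding domain.
Binding domain of *him₄*: the embedded TP, whose subject is Mateo₂.
*Marcus₁* c-commands the pronoun but from outside its binding domain, and is not c-commanded by it → coindexation permitted.
*Mateo₂* c-commands the pronoun within its binding domain → coindexation would violate Principle B.
*Felix₃*: the pronoun c-commands this R-expression → coindexation would violate Principle C on *Felix₃*.

{1}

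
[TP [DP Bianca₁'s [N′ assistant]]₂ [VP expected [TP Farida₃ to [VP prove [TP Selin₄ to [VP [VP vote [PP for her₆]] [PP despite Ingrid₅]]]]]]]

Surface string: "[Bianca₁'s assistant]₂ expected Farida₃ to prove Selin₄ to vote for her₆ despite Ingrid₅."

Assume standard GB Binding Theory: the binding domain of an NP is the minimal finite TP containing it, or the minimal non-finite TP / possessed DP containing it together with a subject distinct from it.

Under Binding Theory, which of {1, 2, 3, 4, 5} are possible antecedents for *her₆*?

*her* is a pronoun, so Principle B applies: it must be free in its binding domain.
Binding domain of *her₆*: the embedded TP, whose subject is Selin₄.
*Bianca₁* and the pronoun do not c-command one another → neither Principle B nor Principle C is at stake; coindexation permitted.
*[Bianca₁'s assistant]₂* c-commands the pronoun but from outside its binding domain, and is not c-commanded by it → coindexation permitted.
*Farida₃* c-commands the pronoun but from outside its binding domain, and is not c-commanded by it → coindexation permitted.
*Selin₄* c-commands the pronoun within its binding domain → coindexation would violate Principle B.
*Ingrid₅* and the pronoun do not c-command one another → neither Principle B nor Principle C is at stake; coindexation permitted.

{1, 2, 3, 5}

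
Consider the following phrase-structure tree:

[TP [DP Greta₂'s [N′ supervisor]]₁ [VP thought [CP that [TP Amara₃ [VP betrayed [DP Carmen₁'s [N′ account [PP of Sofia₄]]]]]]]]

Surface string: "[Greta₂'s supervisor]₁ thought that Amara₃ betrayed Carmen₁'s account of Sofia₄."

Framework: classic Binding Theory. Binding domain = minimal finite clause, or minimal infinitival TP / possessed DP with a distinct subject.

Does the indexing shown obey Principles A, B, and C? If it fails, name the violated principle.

The two coindexed NPs are *[Greta₂'s supervisor]₁* and *Carmen₁*.
*Carmen₁* is an R-expression. Principle C requires it to be free everywhere.
*[Greta₂'s supervisor]₁* c-commands it and carries the same index.
The R-expression is bound → Principle C violation.

Principle C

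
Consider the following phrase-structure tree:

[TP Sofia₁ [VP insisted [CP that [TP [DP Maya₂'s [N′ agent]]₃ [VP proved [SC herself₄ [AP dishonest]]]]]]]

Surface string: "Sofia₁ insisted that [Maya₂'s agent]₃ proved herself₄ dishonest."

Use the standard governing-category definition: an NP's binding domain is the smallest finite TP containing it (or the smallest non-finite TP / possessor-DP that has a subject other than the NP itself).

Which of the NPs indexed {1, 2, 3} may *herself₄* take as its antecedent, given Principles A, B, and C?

*herself* is an anaphor, so Principle A applies: it must be bound in its binding domain.
Binding domain of *herself₄*: the embedded TP, whose subject is [Maya₂'s agent]₃.
*Sofia₁* c-commands the anaphor but is outside its binding domain → cannot satisfy Principle A.
*Maya₂* does not c-command the anaphor → cannot bind it.
*[Maya₂'s agent]₃* c-commands the anaphor within its binding domain → licit binder.

{3}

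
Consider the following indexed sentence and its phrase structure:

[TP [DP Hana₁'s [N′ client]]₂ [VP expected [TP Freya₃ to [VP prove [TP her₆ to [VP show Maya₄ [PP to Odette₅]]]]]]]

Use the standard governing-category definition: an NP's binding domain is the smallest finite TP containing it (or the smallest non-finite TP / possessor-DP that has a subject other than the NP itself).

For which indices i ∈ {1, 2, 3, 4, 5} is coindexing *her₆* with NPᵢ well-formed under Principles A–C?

*her* is a pronoun, so Principle B applies: it must be free in its binding domain.
Binding domain of *her₆*: the embedded TP, whose subject is Freya₃.
*Hana₁* and the pronoun do not c-command one another → neither Principle B nor Principle C is at stake; coindexation permitted.
*[Hana₁'s client]₂* c-commands the pronoun but from outside its binding domain, and is not c-commanded by it → coindexation permitted.
*Freya₃* c-commands the pronoun within its binding domain → coindexation would violate Principle B.
*Maya₄*: the pronoun c-commands this R-expression → coindexation would violate Principle C on *Maya₄*.
*Odette₅*: the pronoun c-commands this R-expression → coindexation would violate Principle C on *Odette₅*.

{1, 2}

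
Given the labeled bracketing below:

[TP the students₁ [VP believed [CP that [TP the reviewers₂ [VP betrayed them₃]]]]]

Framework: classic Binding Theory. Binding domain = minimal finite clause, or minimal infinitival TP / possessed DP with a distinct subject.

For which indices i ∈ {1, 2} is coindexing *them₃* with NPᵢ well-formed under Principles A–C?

*them* is a pronoun, so Principle B applies: it must be free in its binding domain.
Binding domain of *them₃*: the embedded TP, whose subject is the reviewers₂.
*the students₁* c-commands the pronoun but from outside its binding domain, and is not c-commanded by it → coindexation permitted.
*the reviewers₂* c-commands the pronoun within its binding domain → coindexation would violate Principle B.

{1}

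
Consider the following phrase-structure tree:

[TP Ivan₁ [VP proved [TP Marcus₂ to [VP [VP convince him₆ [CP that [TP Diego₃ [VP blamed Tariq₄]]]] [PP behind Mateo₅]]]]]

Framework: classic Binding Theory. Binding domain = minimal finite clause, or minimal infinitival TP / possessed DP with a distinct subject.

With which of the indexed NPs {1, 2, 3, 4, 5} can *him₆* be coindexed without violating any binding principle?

{1, 5}

*him* is a pronoun, so Principle B applies: it must be free in its binding domain.
Binding domain of *him₆*: the embedded TP, whose subject is Marcus₂.
*Ivan₁* c-commands the pronoun but from outside its binding domain, and is not c-commanded by it → coindexation permitted.
*Marcus₂* c-commands the pronoun within its binding domain → coindexation would violate Principle B.
*Diego₃*: the pronoun c-commands this R-expression → coindexation would violate Principle C on *Diego₃*.
*Tariq₄*: the pronoun c-commands this R-expression → coindexation would violate Principle C on *Tariq₄*.
*Mateo₅* and the pronoun do not c-command one another → neither Principle B nor Principle C is at stake; coindexation permitted.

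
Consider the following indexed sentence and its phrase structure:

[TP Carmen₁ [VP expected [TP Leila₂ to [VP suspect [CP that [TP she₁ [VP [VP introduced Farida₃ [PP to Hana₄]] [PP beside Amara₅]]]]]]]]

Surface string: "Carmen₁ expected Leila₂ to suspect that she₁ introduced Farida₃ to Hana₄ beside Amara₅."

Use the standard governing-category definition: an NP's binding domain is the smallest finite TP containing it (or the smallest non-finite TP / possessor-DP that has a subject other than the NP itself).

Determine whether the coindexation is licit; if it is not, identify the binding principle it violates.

The two coindexed NPs are *Carmen₁* and *she₁*.
*she₁* is a pronoun; nothing c-commands it within its binding domain (the embedded TP.), so Principle B holds trivially.
*Carmen₁* is an R-expression; *she₁* does not c-command it, and no other NP shares its index, so Principle C is satisfied.
All principles are respected.

grammatical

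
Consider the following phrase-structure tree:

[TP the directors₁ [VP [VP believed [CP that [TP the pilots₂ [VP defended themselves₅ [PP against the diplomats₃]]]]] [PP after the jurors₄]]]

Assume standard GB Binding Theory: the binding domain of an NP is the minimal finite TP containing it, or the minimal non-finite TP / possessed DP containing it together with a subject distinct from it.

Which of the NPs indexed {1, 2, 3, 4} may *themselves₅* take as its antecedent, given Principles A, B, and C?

{2}

*themselves* is an anaphor, so Principle A applies: it must be bound in its binding domain.
Binding domain of *themselves₅*: the embedded TP, whose subject is the pilots₂.
*the directors₁* c-commands the anaphor but is outside its binding domain → cannot satisfy Principle A.
*the pilots₂* c-commands the anaphor within its binding domain → licit binder.
*the diplomats₃* does not c-command the anaphor → cannot bind it.
*the jurors₄* does not c-command the anaphor → cannot bind it.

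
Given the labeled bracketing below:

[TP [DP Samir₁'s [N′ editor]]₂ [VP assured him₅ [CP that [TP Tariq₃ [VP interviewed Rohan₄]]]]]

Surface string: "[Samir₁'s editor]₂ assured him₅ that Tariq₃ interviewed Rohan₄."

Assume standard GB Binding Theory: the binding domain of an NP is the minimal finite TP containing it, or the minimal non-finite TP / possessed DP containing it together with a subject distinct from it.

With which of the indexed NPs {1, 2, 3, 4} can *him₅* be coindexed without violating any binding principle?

*him* is a pronoun, so Principle B applies: it must be free in its binding domain.
Binding domain of *him₅*: the matrix TP, whose subject is [Samir₁'s editor]₂.
*Samir₁* and the pronoun do not c-command one another → neither Principle B nor Principle C is at stake; coindexation permitted.
*[Samir₁'s editor]₂* c-commands the pronoun within its binding domain → coindexation would violate Principle B.
*Tariq₃*: the pronoun c-commands this R-expression → coindexation would violate Principle C on *Tariq₃*.
*Rohan₄*: the pronoun c-commands this R-expression → coindexation would violate Principle C on *Rohan₄*.

{1}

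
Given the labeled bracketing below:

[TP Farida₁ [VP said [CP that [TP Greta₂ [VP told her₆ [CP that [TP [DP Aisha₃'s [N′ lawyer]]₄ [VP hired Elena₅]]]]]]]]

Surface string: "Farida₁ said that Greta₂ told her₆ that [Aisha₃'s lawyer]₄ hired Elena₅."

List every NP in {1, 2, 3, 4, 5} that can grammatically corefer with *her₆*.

{1}

*her* is a pronoun, so Principle B applies: it must be free in its binding domain.
Binding domain of *her₆*: the embedded TP, whose subject is Greta₂.
*Farida₁* c-commands the pronoun but from outside its binding domain, and is not c-commanded by it → coindexation permitted.
*Greta₂* c-commands the pronoun within its binding domain → coindexation would violate Principle B.
*Aisha₃*: the pronoun c-commands this R-expression → coindexation would violate Principle C on *Aisha₃*.
*[Aisha₃'s lawyer]₄*: the pronoun c-commands this R-expression → coindexation would violate Principle C on *[Aisha₃'s lawyer]₄*.
*Elena₅*: the pronoun c-commands this R-expression → coindexation would violate Principle C on *Elena₅*.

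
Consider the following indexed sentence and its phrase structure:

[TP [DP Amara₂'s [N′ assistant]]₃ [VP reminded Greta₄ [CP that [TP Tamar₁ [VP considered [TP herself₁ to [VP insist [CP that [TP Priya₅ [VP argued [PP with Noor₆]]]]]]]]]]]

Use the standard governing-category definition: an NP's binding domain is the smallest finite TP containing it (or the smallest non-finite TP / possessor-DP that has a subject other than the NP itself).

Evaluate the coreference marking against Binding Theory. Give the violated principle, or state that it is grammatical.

The two coindexed NPs are *Tamar₁* and *herself₁*.
*herself₁* is an anaphor; its binding domain is the embedded TP, whose subject is Tamar₁. *Tamar₁* c-commands it within that domain and shares its index, so Principle A is satisfied.
*Tamar₁* is an R-expression; *herself₁* does not c-command it, and no other NP shares its index, so Principle C is satisfied.
All principles are respected.

grammatical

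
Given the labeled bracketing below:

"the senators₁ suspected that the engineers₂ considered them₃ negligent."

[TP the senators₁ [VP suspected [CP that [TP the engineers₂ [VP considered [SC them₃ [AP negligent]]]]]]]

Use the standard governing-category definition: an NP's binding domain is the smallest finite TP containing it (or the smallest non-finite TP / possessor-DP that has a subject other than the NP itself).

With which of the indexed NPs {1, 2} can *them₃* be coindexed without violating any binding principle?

{1}

*them* is a pronoun, so Principle B applies: it must be free in its binding domain.
Binding domain of *them₃*: the embedded TP, whose subject is the engineers₂.
*the senators₁* c-commands the pronoun but from outside its binding domain, and is not c-commanded by it → coindexation permitted.
*the engineers₂* c-commands the pronoun within its binding domain → coindexation would violate Principle B.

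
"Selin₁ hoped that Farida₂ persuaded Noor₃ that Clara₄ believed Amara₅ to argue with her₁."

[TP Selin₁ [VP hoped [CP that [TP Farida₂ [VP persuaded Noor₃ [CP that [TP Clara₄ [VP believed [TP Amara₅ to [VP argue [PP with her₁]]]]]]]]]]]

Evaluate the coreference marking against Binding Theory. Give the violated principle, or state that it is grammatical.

The two coindexed NPs are *Selin₁* and *her₁*.
*her₁* is a pronoun; its binding domain is the embedded TP, whose subject is Amara₅. Within that domain it is c-commanded only by *Amara₅*, which carries a different index — the pronoun is free locally, so Principle B holds.
*Selin₁* is an R-expression; *her₁* does not c-command it, and no other NP shares its index, so Principle C is satisfied.
All principles are respected.

grammatical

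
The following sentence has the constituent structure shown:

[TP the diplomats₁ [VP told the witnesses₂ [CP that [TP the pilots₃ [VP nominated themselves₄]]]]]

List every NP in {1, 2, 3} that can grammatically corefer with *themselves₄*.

*themselves* is an anaphor, so Principle A applies: it must be bound in its binding domain.
Binding domain of *themselves₄*: the embedded TP, whose subject is the pilots₃.
*the diplomats₁* c-commands the anaphor but is outside its binding domain → cannot satisfy Principle A.
*the witnesses₂* c-commands the anaphor but is outside its binding domain → cannot satisfy Principle A.
*the pilots₃* c-commands the anaphor within its binding domain → licit binder.

{3}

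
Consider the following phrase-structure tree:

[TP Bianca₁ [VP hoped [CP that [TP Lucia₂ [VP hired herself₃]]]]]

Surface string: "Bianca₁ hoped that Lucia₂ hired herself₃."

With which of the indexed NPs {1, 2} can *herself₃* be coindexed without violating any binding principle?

{2}

*herself* is an anaphor, so Principle A applies: it must be bound in its binding domain.
Binding domain of *herself₃*: the embedded TP, whose subject is Lucia₂.
*Bianca₁* c-commands the anaphor but is outside its binding domain → cannot satisfy Principle A.
*Lucia₂* c-commands the anaphor within its binding domain → licit binder.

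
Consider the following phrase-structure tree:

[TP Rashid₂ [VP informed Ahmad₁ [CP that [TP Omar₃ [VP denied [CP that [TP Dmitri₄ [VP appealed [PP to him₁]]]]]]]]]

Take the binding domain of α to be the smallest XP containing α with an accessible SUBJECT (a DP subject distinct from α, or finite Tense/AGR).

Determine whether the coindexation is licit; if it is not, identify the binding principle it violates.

grammatical

The two coindexed NPs are *Ahmad₁* and *him₁*.
*him₁* is a pronoun; its binding domain is the embedded TP, whose subject is Dmitri₄. Within that domain it is c-commanded only by *Dmitri₄*, which carries a different index — the pronoun is free locally, so Principle B holds.
*Ahmad₁* is an R-expression; *him₁* does not c-command it, and no other NP shares its index, so Principle C is satisfied.
All principles are respected.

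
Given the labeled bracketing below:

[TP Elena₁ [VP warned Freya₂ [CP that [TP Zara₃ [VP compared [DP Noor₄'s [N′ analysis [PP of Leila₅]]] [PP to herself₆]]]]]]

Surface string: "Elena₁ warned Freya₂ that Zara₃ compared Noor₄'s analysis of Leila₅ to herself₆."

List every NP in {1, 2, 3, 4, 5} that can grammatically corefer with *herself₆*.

{3}

*herself* is an anaphor, so Principle A applies: it must be bound in its binding domain.
Binding domain of *herself₆*: the embedded TP, whose subject is Zara₃.
*Elena₁* c-commands the anaphor but is outside its binding domain → cannot satisfy Principle A.
*Freya₂* c-commands the anaphor but is outside its binding domain → cannot satisfy Principle A.
*Zara₃* c-commands the anaphor within its binding domain → licit binder.
*Noor₄* does not c-command the anaphor → cannot bind it.
*Leila₅* does not c-command the anaphor → cannot bind it.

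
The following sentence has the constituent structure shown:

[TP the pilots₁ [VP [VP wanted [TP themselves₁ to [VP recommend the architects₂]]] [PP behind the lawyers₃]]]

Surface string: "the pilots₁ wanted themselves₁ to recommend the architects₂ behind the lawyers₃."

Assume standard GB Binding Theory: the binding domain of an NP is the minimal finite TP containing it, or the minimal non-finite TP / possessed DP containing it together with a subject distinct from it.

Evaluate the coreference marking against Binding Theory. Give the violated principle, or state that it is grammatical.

The two coindexed NPs are *the pilots₁* and *themselves₁*.
*themselves₁* is an anaphor; its binding domain is the matrix TP, whose subject is the pilots₁. *the pilots₁* c-commands it within that domain and shares its index, so Principle A is satisfied.
*the pilots₁* is an R-expression; *themselves₁* does not c-command it, and no other NP shares its index, so Principle C is satisfied.
All principles are respected.

grammatical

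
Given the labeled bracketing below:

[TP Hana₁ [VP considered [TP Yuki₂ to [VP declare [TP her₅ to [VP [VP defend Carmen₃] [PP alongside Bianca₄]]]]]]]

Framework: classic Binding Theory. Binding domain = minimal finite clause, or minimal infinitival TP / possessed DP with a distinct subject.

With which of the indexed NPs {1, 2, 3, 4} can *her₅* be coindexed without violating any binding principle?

{1}

*her* is a pronoun, so Principle B applies: it must be free in its binding domain.
Binding domain of *her₅*: the embedded TP, whose subject is Yuki₂.
*Hana₁* c-commands the pronoun but from outside its binding domain, and is not c-commanded by it → coindexation permitted.
*Yuki₂* c-commands the pronoun within its binding domain → coindexation would violate Principle B.
*Carmen₃*: the pronoun c-commands this R-expression → coindexation would violate Principle C on *Carmen₃*.
*Bianca₄*: the pronoun c-commands this R-expression → coindexation would violate Principle C on *Bianca₄*.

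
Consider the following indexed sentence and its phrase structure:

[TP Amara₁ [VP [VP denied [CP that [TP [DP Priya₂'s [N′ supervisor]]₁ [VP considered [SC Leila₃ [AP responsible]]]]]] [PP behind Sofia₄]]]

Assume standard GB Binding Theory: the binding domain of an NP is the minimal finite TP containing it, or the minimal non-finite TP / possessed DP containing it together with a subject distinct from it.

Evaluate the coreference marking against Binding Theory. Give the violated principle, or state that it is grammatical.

Principle C

The two coindexed NPs are *[Priya₂'s supervisor]₁* and *Amara₁*.
*[Priya₂'s supervisor]₁* is an R-expression. Principle C requires it to be free everywhere.
*Amara₁* c-commands it and carries the same index.
The R-expression is bound → Principle C violation.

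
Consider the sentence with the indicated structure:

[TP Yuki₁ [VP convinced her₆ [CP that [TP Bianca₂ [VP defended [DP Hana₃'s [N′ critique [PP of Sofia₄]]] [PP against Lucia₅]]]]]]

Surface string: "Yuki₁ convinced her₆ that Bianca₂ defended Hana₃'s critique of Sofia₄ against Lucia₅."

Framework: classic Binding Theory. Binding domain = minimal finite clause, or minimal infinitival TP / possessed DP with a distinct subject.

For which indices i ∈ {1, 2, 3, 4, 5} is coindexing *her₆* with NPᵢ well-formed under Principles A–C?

*her* is a pronoun, so Principle B applies: it must be free in its binding domain.
Binding domain of *her₆*: the matrix TP, whose subject is Yuki₁.
*Yuki₁* c-commands the pronoun within its binding domain → coindexation would violate Principle B.
*Bianca₂*: the pronoun c-commands this R-expression → coindexation would violate Principle C on *Bianca₂*.
*Hana₃*: the pronoun c-commands this R-expression → coindexation would violate Principle C on *Hana₃*.
*Sofia₄*: the pronoun c-commands this R-expression → coindexation would violate Principle C on *Sofia₄*.
*Lucia₅*: the pronoun c-commands this R-expression → coindexation would violate Principle C on *Lucia₅*.

none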